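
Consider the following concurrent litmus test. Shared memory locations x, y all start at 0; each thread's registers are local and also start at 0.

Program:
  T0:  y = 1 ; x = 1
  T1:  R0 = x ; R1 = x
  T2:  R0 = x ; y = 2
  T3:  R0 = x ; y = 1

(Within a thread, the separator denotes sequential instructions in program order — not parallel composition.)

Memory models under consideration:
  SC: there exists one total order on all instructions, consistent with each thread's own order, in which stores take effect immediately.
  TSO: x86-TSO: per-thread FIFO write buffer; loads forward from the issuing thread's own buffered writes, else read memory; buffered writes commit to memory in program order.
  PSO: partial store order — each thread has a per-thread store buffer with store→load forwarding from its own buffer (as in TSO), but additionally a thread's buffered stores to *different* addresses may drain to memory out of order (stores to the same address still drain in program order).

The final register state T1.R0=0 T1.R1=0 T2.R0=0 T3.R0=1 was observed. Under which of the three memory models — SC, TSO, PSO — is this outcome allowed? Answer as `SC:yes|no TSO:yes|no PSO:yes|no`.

SC:yes TSO:yes PSO:yes

outcome vector order: (T1.R0,T1.R1,T2.R0,T3.R0)
[SC] allowed = {<0 0 0 0>, <0 0 0 1>, <0 0 1 0>, <0 0 1 1>, <0 1 0 0>, <0 1 0 1>, <0 1 1 0>, <0 1 1 1>, <1 1 0 0>, <1 1 0 1>, <1 1 1 0>, <1 1 1 1>}
[TSO] allowed = {<0 0 0 0>, <0 0 0 1>, <0 0 1 0>, <0 0 1 1>, <0 1 0 0>, <0 1 0 1>, <0 1 1 0>, <0 1 1 1>, <1 1 0 0>, <1 1 0 1>, <1 1 1 0>, <1 1 1 1>}
[PSO] allowed = {<0 0 0 0>, <0 0 0 1>, <0 0 1 0>, <0 0 1 1>, <0 1 0 0>, <0 1 0 1>, <0 1 1 0>, <0 1 1 1>, <1 1 0 0>, <1 1 0 1>, <1 1 1 0>, <1 1 1 1>}
target <0 0 0 1> ∈ {SC,TSO,PSO}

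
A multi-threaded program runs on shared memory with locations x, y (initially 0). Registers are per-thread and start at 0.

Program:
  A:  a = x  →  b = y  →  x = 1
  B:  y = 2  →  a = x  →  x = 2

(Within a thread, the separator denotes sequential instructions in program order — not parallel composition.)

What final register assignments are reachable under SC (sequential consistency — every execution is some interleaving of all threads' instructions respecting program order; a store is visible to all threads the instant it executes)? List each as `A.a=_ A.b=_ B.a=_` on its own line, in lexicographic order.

A.a=0 A.b=0 B.a=0
A.a=0 A.b=0 B.a=1
A.a=0 A.b=2 B.a=0
A.a=0 A.b=2 B.a=1
A.a=2 A.b=2 B.a=0

outcome vector order: (A.a,A.b,B.a)
|SC outcomes| = 5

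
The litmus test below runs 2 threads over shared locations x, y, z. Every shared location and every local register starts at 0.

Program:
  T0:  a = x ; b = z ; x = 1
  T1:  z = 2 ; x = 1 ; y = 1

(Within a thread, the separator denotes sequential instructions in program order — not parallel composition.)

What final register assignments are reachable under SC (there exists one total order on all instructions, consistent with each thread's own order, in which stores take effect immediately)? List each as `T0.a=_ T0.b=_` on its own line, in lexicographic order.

outcome vector order: (T0.a,T0.b)
|SC outcomes| = 3

T0.a=0 T0.b=0
T0.a=0 T0.b=2
T0.a=1 T0.b=2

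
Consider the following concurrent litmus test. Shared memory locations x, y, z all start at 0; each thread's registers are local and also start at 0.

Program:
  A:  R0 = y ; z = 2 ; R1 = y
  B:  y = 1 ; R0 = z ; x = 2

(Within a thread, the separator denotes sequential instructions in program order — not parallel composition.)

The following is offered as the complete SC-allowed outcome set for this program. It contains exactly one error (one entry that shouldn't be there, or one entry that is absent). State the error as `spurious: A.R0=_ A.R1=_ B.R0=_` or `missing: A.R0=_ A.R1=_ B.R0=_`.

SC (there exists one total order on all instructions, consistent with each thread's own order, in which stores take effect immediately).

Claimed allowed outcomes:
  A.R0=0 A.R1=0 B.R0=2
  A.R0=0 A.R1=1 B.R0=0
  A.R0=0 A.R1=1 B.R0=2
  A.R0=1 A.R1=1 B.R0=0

missing: A.R0=1 A.R1=1 B.R0=2

outcome vector order: (A.R0,A.R1,B.R0)
under SC → <0 0 2> <0 1 0> <0 1 2> <1 1 0> <1 1 2>
SC∖claimed = {<1 1 2>}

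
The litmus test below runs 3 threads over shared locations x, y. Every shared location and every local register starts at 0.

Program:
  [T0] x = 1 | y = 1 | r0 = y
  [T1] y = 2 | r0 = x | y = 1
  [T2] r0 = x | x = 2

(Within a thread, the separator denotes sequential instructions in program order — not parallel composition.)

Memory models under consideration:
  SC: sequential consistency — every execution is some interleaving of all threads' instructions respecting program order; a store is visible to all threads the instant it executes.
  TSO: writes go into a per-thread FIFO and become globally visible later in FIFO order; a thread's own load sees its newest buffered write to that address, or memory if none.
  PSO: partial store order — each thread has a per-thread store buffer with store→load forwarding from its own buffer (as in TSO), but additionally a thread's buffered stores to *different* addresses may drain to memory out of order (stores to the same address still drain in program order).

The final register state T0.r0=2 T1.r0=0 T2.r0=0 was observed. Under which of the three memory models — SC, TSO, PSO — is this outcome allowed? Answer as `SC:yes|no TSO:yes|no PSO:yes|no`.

outcome vector order: (T0.r0,T1.r0,T2.r0)
[SC] allowed = {(1,0,0), (1,0,1), (1,1,0), (1,1,1), (1,2,0), (1,2,1), (2,1,0), (2,1,1), (2,2,0), (2,2,1)}
[TSO] allowed = {(1,0,0), (1,0,1), (1,1,0), (1,1,1), (1,2,0), (1,2,1), (2,0,0), (2,0,1), (2,1,0), (2,1,1), (2,2,0), (2,2,1)}
[PSO] allowed = {(1,0,0), (1,0,1), (1,1,0), (1,1,1), (1,2,0), (1,2,1), (2,0,0), (2,0,1), (2,1,0), (2,1,1), (2,2,0), (2,2,1)}
target (2,0,0) ∈ {TSO,PSO}

SC:no TSO:yes PSO:yes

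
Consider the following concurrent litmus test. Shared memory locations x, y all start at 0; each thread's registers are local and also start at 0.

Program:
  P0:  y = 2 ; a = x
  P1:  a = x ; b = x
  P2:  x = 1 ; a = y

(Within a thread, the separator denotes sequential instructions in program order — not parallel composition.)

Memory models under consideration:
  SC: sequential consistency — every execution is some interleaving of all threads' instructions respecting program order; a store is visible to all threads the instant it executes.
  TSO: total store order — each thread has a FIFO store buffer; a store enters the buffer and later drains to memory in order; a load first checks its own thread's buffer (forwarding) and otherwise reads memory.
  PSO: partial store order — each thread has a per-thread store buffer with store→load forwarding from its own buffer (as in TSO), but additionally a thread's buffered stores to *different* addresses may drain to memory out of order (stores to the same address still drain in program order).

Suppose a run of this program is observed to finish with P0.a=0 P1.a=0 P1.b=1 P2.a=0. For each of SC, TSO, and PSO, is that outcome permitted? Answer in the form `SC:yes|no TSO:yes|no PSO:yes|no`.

outcome vector order: (P0.a,P1.a,P1.b,P2.a)
SC (9): (0,0,0,2); (0,0,1,2); (0,1,1,2); (1,0,0,0); (1,0,0,2); (1,0,1,0); (1,0,1,2); (1,1,1,0); (1,1,1,2)
TSO (12): (0,0,0,0); (0,0,0,2); (0,0,1,0); (0,0,1,2); (0,1,1,0); (0,1,1,2); (1,0,0,0); (1,0,0,2); (1,0,1,0); (1,0,1,2); (1,1,1,0); (1,1,1,2)
PSO (12): (0,0,0,0); (0,0,0,2); (0,0,1,0); (0,0,1,2); (0,1,1,0); (0,1,1,2); (1,0,0,0); (1,0,0,2); (1,0,1,0); (1,0,1,2); (1,1,1,0); (1,1,1,2)
target (0,0,1,0) ∈ {TSO,PSO}

SC:no TSO:yes PSO:yes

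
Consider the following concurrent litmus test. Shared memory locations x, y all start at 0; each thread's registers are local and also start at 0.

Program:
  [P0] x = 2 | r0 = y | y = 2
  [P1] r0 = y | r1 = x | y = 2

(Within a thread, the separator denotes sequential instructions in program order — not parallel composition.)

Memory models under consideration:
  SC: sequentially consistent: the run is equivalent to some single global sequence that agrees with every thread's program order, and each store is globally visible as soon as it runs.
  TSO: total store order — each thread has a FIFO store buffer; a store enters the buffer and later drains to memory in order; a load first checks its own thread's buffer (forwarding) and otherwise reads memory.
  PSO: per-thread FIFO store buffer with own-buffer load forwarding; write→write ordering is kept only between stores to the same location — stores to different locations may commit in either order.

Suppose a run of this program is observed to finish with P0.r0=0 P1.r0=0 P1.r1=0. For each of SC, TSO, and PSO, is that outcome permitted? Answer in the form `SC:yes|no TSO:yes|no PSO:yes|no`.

SC:yes TSO:yes PSO:yes

outcome vector order: (P0.r0,P1.r0,P1.r1)
[SC] allowed = {(0,0,0) (0,0,2) (0,2,2) (2,0,0) (2,0,2)}
[TSO] allowed = {(0,0,0) (0,0,2) (0,2,2) (2,0,0) (2,0,2)}
[PSO] allowed = {(0,0,0) (0,0,2) (0,2,0) (0,2,2) (2,0,0) (2,0,2)}
target (0,0,0) ∈ {SC,TSO,PSO}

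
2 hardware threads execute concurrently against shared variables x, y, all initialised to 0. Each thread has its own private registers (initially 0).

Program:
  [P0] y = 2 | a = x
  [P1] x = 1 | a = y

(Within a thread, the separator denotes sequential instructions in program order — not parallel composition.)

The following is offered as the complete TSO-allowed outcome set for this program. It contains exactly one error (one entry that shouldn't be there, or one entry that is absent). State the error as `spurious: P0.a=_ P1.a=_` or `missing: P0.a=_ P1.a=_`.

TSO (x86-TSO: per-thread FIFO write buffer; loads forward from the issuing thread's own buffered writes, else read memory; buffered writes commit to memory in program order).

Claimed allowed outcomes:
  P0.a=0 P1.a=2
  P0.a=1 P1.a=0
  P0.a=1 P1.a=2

outcome vector order: (P0.a,P1.a)
TSO: 4 outcomes — {00, 02, 10, 12}
TSO∖claimed = {00}

missing: P0.a=0 P1.a=0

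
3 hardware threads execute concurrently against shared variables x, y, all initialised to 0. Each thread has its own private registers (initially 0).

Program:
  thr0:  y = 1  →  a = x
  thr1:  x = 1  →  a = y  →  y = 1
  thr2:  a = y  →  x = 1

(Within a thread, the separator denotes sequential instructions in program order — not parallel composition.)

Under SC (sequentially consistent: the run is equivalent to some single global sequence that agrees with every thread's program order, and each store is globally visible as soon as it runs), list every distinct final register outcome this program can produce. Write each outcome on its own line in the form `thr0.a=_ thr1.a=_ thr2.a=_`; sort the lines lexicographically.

thr0.a=0 thr1.a=1 thr2.a=0
thr0.a=0 thr1.a=1 thr2.a=1
thr0.a=1 thr1.a=0 thr2.a=0
thr0.a=1 thr1.a=0 thr2.a=1
thr0.a=1 thr1.a=1 thr2.a=0
thr0.a=1 thr1.a=1 thr2.a=1

outcome vector order: (thr0.a,thr1.a,thr2.a)
|SC outcomes| = 6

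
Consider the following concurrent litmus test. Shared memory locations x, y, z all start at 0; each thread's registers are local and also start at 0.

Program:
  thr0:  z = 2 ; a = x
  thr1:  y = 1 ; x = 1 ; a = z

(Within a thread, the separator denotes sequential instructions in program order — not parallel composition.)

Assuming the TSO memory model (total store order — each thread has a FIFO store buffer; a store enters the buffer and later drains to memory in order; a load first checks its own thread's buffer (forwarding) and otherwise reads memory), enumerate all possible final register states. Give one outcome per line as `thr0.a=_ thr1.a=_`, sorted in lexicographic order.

thr0.a=0 thr1.a=0
thr0.a=0 thr1.a=2
thr0.a=1 thr1.a=0
thr0.a=1 thr1.a=2

outcome vector order: (thr0.a,thr1.a)
|TSO outcomes| = 4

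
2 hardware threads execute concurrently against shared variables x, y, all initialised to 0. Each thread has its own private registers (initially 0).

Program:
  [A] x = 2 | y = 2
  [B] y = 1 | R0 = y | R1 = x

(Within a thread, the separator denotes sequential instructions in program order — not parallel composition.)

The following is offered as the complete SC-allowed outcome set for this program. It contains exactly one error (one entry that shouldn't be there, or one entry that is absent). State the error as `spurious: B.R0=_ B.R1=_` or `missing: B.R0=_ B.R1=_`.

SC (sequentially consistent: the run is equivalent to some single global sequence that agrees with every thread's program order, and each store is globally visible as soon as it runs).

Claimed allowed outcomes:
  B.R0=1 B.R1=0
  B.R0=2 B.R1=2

outcome vector order: (B.R0,B.R1)
SC: 3 outcomes — {1/0, 1/2, 2/2}
SC∖claimed = {1/2}

missing: B.R0=1 B.R1=2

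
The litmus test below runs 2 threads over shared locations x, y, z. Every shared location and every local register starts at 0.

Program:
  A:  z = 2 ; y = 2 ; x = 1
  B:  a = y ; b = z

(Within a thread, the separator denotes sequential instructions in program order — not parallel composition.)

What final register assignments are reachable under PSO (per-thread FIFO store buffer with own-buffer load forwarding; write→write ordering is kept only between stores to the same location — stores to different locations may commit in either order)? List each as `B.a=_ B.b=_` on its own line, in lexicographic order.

outcome vector order: (B.a,B.b)
|PSO outcomes| = 4

B.a=0 B.b=0
B.a=0 B.b=2
B.a=2 B.b=0
B.a=2 B.b=2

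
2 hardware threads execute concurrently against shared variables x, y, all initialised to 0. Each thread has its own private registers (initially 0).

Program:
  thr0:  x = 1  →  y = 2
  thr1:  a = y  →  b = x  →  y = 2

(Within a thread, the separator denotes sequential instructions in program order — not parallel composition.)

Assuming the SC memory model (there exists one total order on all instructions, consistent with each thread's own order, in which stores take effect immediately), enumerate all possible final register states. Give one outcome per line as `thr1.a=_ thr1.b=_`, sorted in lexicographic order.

thr1.a=0 thr1.b=0
thr1.a=0 thr1.b=1
thr1.a=2 thr1.b=1

outcome vector order: (thr1.a,thr1.b)
|SC outcomes| = 3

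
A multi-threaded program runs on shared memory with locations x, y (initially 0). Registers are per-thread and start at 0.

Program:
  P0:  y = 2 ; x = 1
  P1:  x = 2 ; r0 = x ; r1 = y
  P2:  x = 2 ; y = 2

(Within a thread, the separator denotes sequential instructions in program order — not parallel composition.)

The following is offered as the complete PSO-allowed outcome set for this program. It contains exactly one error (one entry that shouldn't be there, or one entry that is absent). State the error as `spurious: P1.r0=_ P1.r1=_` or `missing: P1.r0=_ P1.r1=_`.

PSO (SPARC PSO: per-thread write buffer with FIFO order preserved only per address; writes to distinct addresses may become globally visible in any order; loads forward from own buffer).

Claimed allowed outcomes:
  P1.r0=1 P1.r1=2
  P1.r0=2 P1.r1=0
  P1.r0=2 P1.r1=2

outcome vector order: (P1.r0,P1.r1)
PSO (4): 1/0 1/2 2/0 2/2
PSO∖claimed = {1/0}

missing: P1.r0=1 P1.r1=0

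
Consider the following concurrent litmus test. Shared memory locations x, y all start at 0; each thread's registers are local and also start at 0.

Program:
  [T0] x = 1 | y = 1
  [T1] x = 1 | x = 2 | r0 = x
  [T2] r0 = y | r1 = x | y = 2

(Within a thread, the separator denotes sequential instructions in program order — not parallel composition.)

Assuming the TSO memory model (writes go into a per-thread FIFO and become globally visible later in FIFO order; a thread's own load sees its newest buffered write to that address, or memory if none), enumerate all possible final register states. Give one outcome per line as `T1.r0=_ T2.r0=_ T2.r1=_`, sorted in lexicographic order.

outcome vector order: (T1.r0,T2.r0,T2.r1)
|TSO outcomes| = 9

T1.r0=1 T2.r0=0 T2.r1=0
T1.r0=1 T2.r0=0 T2.r1=1
T1.r0=1 T2.r0=0 T2.r1=2
T1.r0=1 T2.r0=1 T2.r1=1
T1.r0=2 T2.r0=0 T2.r1=0
T1.r0=2 T2.r0=0 T2.r1=1
T1.r0=2 T2.r0=0 T2.r1=2
T1.r0=2 T2.r0=1 T2.r1=1
T1.r0=2 T2.r0=1 T2.r1=2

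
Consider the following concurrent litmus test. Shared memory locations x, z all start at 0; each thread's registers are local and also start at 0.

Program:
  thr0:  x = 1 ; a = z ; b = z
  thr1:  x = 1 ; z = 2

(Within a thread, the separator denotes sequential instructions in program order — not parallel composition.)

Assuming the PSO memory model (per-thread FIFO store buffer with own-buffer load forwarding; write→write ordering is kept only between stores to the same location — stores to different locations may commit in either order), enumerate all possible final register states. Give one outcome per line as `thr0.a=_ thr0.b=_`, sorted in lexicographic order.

thr0.a=0 thr0.b=0
thr0.a=0 thr0.b=2
thr0.a=2 thr0.b=2

outcome vector order: (thr0.a,thr0.b)
|PSO outcomes| = 3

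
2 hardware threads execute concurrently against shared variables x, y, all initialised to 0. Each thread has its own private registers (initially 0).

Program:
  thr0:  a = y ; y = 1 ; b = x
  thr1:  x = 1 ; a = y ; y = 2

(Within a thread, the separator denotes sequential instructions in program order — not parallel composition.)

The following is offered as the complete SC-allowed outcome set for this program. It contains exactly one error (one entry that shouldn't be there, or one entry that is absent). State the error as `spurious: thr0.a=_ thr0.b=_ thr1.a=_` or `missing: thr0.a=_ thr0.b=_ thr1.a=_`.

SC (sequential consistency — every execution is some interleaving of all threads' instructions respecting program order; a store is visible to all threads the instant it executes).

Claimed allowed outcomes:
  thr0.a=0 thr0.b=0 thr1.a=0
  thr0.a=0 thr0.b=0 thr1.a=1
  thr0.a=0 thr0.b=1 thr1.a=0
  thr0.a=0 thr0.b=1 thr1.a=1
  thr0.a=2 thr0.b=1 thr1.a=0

outcome vector order: (thr0.a,thr0.b,thr1.a)
SC: 4 outcomes — {0/0/1, 0/1/0, 0/1/1, 2/1/0}
claimed∖SC = {0/0/0}

spurious: thr0.a=0 thr0.b=0 thr1.a=0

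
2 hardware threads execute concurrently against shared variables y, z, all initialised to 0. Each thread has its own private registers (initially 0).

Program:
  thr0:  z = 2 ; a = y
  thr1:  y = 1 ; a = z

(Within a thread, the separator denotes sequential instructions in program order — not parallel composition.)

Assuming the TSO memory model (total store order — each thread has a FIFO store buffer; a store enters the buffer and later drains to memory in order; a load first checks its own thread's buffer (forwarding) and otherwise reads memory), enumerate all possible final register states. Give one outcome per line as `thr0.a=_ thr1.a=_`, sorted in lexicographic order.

outcome vector order: (thr0.a,thr1.a)
|TSO outcomes| = 4

thr0.a=0 thr1.a=0
thr0.a=0 thr1.a=2
thr0.a=1 thr1.a=0
thr0.a=1 thr1.a=2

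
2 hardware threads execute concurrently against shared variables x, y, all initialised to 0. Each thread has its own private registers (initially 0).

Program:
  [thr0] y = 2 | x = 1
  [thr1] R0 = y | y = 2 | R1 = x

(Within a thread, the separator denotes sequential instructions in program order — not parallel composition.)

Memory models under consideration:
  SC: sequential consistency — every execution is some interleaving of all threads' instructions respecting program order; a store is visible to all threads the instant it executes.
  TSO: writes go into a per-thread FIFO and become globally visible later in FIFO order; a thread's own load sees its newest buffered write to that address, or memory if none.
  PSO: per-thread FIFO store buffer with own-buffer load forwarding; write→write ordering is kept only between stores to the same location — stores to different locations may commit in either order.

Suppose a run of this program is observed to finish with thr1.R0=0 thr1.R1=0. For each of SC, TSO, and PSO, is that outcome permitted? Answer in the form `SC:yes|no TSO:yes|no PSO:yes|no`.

SC:yes TSO:yes PSO:yes

outcome vector order: (thr1.R0,thr1.R1)
SC: 4 outcomes — {<0 0>, <0 1>, <2 0>, <2 1>}
TSO: 4 outcomes — {<0 0>, <0 1>, <2 0>, <2 1>}
PSO: 4 outcomes — {<0 0>, <0 1>, <2 0>, <2 1>}
target <0 0> ∈ {SC,TSO,PSO}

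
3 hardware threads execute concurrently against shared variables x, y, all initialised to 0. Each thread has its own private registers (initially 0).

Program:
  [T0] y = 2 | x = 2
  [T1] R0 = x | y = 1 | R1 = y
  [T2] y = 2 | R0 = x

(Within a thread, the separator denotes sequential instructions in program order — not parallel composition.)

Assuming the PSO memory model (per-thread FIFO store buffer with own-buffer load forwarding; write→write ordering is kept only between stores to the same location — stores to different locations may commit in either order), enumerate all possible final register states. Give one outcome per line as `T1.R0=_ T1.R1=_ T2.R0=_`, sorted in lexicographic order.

outcome vector order: (T1.R0,T1.R1,T2.R0)
|PSO outcomes| = 8

T1.R0=0 T1.R1=1 T2.R0=0
T1.R0=0 T1.R1=1 T2.R0=2
T1.R0=0 T1.R1=2 T2.R0=0
T1.R0=0 T1.R1=2 T2.R0=2
T1.R0=2 T1.R1=1 T2.R0=0
T1.R0=2 T1.R1=1 T2.R0=2
T1.R0=2 T1.R1=2 T2.R0=0
T1.R0=2 T1.R1=2 T2.R0=2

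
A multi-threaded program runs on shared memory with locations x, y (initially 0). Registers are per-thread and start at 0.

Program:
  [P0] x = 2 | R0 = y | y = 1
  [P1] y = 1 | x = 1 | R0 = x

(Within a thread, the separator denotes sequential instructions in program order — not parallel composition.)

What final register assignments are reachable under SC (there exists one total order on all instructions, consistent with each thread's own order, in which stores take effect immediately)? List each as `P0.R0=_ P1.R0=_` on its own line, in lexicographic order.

outcome vector order: (P0.R0,P1.R0)
|SC outcomes| = 3

P0.R0=0 P1.R0=1
P0.R0=1 P1.R0=1
P0.R0=1 P1.R0=2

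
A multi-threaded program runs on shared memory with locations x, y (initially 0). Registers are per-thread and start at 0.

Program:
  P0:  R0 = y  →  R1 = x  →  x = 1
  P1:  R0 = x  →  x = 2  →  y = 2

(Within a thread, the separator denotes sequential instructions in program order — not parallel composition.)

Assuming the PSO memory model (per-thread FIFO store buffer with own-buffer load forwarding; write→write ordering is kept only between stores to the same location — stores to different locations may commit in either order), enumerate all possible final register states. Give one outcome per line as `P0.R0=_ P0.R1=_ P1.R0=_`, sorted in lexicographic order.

P0.R0=0 P0.R1=0 P1.R0=0
P0.R0=0 P0.R1=0 P1.R0=1
P0.R0=0 P0.R1=2 P1.R0=0
P0.R0=2 P0.R1=0 P1.R0=0
P0.R0=2 P0.R1=2 P1.R0=0

outcome vector order: (P0.R0,P0.R1,P1.R0)
|PSO outcomes| = 5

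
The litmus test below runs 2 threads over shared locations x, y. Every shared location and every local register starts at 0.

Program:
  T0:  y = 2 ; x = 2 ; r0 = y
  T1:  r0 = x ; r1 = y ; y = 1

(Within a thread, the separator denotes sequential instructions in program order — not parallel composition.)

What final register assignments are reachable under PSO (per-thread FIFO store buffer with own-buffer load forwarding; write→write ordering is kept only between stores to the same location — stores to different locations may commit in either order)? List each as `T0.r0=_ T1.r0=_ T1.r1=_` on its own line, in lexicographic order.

outcome vector order: (T0.r0,T1.r0,T1.r1)
|PSO outcomes| = 8

T0.r0=1 T1.r0=0 T1.r1=0
T0.r0=1 T1.r0=0 T1.r1=2
T0.r0=1 T1.r0=2 T1.r1=0
T0.r0=1 T1.r0=2 T1.r1=2
T0.r0=2 T1.r0=0 T1.r1=0
T0.r0=2 T1.r0=0 T1.r1=2
T0.r0=2 T1.r0=2 T1.r1=0
T0.r0=2 T1.r0=2 T1.r1=2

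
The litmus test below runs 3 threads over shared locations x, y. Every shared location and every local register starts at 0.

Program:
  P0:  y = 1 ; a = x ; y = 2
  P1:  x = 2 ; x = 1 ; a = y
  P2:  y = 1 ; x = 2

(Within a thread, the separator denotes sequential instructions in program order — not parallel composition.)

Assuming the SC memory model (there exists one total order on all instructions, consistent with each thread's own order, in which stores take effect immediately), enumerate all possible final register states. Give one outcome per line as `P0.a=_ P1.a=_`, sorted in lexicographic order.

outcome vector order: (P0.a,P1.a)
|SC outcomes| = 8

P0.a=0 P1.a=1
P0.a=0 P1.a=2
P0.a=1 P1.a=0
P0.a=1 P1.a=1
P0.a=1 P1.a=2
P0.a=2 P1.a=0
P0.a=2 P1.a=1
P0.a=2 P1.a=2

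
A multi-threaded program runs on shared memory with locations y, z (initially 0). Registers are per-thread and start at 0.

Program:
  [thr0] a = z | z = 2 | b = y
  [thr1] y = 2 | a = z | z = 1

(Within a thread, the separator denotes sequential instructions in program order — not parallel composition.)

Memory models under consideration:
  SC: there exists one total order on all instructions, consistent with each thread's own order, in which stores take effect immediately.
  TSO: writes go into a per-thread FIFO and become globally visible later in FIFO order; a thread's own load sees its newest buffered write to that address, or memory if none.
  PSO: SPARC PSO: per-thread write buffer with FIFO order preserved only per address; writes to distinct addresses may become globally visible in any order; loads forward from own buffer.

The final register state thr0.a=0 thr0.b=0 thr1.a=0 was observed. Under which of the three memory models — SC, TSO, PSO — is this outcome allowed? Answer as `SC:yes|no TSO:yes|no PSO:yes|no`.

outcome vector order: (thr0.a,thr0.b,thr1.a)
under SC → 002 020 022 120
under TSO → 000 002 020 022 120
under PSO → 000 002 020 022 100 120
target 000 ∈ {TSO,PSO}

SC:no TSO:yes PSO:yes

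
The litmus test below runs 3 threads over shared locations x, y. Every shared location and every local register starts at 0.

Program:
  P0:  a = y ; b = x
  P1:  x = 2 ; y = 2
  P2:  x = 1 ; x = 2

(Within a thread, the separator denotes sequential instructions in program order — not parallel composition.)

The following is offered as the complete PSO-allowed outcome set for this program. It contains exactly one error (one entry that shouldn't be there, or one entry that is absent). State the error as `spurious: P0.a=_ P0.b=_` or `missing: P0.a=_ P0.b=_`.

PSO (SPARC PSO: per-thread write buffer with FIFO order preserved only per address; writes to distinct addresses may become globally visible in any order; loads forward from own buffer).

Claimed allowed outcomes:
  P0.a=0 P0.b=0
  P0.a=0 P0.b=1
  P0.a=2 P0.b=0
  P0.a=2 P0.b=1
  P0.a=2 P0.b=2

missing: P0.a=0 P0.b=2

outcome vector order: (P0.a,P0.b)
PSO: 6 outcomes — {<0 0>; <0 1>; <0 2>; <2 0>; <2 1>; <2 2>}
PSO∖claimed = {<0 2>}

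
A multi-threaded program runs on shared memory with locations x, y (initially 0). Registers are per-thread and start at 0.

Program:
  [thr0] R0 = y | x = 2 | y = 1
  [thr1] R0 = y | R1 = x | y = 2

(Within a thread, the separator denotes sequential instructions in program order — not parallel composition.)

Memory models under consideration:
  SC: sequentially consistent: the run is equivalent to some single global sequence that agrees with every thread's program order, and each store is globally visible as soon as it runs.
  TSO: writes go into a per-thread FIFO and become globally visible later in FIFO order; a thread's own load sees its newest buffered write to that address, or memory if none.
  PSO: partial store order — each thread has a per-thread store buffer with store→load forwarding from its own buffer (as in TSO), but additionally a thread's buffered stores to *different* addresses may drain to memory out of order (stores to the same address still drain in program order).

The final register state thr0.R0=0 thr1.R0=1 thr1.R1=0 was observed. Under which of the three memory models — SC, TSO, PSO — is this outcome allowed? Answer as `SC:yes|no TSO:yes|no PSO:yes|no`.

SC:no TSO:no PSO:yes

outcome vector order: (thr0.R0,thr1.R0,thr1.R1)
SC: 4 outcomes — {000 002 012 200}
TSO: 4 outcomes — {000 002 012 200}
PSO: 5 outcomes — {000 002 010 012 200}
target 010 ∈ {PSO}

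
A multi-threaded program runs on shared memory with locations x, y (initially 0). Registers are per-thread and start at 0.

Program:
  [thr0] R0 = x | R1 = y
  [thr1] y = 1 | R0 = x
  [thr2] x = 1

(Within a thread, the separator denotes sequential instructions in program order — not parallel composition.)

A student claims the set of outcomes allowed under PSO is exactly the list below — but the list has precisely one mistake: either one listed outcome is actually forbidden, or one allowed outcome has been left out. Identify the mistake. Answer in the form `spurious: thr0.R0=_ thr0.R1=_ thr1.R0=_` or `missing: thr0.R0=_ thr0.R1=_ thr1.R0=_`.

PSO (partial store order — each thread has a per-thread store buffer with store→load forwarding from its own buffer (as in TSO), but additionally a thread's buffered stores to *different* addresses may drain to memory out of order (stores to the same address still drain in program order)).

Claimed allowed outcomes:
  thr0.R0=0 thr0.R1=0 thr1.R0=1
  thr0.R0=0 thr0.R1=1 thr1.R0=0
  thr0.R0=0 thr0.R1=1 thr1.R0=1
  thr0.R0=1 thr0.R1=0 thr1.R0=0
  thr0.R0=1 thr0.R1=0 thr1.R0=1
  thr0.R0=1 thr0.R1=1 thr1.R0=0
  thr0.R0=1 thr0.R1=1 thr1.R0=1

outcome vector order: (thr0.R0,thr0.R1,thr1.R0)
PSO: 8 outcomes — {000; 001; 010; 011; 100; 101; 110; 111}
PSO∖claimed = {000}

missing: thr0.R0=0 thr0.R1=0 thr1.R0=0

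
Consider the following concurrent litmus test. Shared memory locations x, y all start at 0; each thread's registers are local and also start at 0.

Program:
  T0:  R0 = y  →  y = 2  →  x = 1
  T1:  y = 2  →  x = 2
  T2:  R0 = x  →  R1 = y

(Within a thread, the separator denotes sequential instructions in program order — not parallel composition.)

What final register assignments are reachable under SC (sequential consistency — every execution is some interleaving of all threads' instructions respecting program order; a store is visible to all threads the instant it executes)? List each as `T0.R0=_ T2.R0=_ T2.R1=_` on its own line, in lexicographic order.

T0.R0=0 T2.R0=0 T2.R1=0
T0.R0=0 T2.R0=0 T2.R1=2
T0.R0=0 T2.R0=1 T2.R1=2
T0.R0=0 T2.R0=2 T2.R1=2
T0.R0=2 T2.R0=0 T2.R1=0
T0.R0=2 T2.R0=0 T2.R1=2
T0.R0=2 T2.R0=1 T2.R1=2
T0.R0=2 T2.R0=2 T2.R1=2

outcome vector order: (T0.R0,T2.R0,T2.R1)
|SC outcomes| = 8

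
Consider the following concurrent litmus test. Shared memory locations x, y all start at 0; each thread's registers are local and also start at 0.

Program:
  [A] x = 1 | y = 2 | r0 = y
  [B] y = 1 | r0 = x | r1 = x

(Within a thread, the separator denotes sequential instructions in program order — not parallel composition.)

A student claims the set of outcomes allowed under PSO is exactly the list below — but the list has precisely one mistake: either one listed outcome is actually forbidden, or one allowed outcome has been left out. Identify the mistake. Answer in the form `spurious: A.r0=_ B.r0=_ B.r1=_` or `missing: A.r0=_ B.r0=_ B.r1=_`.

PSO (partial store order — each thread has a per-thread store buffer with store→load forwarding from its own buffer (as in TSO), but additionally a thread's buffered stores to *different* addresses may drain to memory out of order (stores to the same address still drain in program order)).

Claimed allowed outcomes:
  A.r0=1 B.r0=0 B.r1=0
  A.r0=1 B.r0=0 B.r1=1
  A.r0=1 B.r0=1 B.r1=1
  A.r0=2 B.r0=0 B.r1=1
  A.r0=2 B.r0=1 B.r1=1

missing: A.r0=2 B.r0=0 B.r1=0

outcome vector order: (A.r0,B.r0,B.r1)
PSO: 6 outcomes — {(1,0,0), (1,0,1), (1,1,1), (2,0,0), (2,0,1), (2,1,1)}
PSO∖claimed = {(2,0,0)}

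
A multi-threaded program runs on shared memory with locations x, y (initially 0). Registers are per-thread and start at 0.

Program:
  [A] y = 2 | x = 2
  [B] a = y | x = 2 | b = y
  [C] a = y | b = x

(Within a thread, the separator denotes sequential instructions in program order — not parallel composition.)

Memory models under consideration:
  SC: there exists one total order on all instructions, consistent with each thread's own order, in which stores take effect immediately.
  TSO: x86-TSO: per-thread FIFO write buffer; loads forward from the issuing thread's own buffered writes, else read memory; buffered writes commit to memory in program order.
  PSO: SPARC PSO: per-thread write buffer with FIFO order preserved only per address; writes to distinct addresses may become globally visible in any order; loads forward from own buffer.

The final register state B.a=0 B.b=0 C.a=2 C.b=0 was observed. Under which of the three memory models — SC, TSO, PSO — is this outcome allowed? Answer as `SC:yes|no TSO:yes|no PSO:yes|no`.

SC:no TSO:yes PSO:yes

outcome vector order: (B.a,B.b,C.a,C.b)
SC (11): 0/0/0/0 0/0/0/2 0/0/2/2 0/2/0/0 0/2/0/2 0/2/2/0 0/2/2/2 2/2/0/0 2/2/0/2 2/2/2/0 2/2/2/2
TSO (12): 0/0/0/0 0/0/0/2 0/0/2/0 0/0/2/2 0/2/0/0 0/2/0/2 0/2/2/0 0/2/2/2 2/2/0/0 2/2/0/2 2/2/2/0 2/2/2/2
PSO (12): 0/0/0/0 0/0/0/2 0/0/2/0 0/0/2/2 0/2/0/0 0/2/0/2 0/2/2/0 0/2/2/2 2/2/0/0 2/2/0/2 2/2/2/0 2/2/2/2
target 0/0/2/0 ∈ {TSO,PSO}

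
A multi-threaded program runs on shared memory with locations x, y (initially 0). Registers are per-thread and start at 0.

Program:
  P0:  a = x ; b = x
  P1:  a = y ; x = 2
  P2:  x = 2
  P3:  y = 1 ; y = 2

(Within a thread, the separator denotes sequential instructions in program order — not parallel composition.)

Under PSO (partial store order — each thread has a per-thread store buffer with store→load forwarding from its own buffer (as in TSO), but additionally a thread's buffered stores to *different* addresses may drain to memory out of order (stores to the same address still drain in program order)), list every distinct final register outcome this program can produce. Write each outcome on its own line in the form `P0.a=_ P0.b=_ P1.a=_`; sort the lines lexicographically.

outcome vector order: (P0.a,P0.b,P1.a)
|PSO outcomes| = 9

P0.a=0 P0.b=0 P1.a=0
P0.a=0 P0.b=0 P1.a=1
P0.a=0 P0.b=0 P1.a=2
P0.a=0 P0.b=2 P1.a=0
P0.a=0 P0.b=2 P1.a=1
P0.a=0 P0.b=2 P1.a=2
P0.a=2 P0.b=2 P1.a=0
P0.a=2 P0.b=2 P1.a=1
P0.a=2 P0.b=2 P1.a=2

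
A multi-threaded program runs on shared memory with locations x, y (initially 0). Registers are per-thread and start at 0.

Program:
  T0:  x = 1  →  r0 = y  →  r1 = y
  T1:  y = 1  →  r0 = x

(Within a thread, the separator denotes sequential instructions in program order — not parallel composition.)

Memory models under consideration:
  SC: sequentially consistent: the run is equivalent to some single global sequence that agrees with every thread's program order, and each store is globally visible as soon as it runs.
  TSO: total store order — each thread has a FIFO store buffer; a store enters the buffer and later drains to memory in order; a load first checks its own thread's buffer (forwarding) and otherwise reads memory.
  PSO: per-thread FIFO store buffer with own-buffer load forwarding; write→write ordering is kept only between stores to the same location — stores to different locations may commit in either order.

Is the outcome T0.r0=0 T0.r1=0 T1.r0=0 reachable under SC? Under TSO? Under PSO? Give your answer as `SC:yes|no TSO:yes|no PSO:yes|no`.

SC:no TSO:yes PSO:yes

outcome vector order: (T0.r0,T0.r1,T1.r0)
[SC] allowed = {001; 011; 110; 111}
[TSO] allowed = {000; 001; 010; 011; 110; 111}
[PSO] allowed = {000; 001; 010; 011; 110; 111}
target 000 ∈ {TSO,PSO}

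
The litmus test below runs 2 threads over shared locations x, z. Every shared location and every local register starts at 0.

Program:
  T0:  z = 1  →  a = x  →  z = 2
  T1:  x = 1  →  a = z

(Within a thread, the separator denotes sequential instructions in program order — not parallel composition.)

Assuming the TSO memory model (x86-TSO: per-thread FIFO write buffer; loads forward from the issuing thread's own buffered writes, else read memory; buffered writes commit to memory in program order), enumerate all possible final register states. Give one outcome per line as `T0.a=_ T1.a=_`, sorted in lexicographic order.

T0.a=0 T1.a=0
T0.a=0 T1.a=1
T0.a=0 T1.a=2
T0.a=1 T1.a=0
T0.a=1 T1.a=1
T0.a=1 T1.a=2

outcome vector order: (T0.a,T1.a)
|TSO outcomes| = 6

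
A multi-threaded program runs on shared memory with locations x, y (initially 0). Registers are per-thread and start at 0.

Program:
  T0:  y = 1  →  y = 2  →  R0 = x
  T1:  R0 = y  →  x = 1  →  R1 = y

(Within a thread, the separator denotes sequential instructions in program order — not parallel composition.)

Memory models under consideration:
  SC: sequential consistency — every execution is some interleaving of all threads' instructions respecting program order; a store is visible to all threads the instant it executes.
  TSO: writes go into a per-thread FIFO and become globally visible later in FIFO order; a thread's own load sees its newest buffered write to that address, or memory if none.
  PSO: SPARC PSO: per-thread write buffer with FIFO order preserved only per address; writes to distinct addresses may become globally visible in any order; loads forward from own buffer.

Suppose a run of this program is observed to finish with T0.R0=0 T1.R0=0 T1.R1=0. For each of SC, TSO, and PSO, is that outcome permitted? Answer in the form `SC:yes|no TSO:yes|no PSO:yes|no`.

outcome vector order: (T0.R0,T1.R0,T1.R1)
SC (9): (0,0,2); (0,1,2); (0,2,2); (1,0,0); (1,0,1); (1,0,2); (1,1,1); (1,1,2); (1,2,2)
TSO (12): (0,0,0); (0,0,1); (0,0,2); (0,1,1); (0,1,2); (0,2,2); (1,0,0); (1,0,1); (1,0,2); (1,1,1); (1,1,2); (1,2,2)
PSO (12): (0,0,0); (0,0,1); (0,0,2); (0,1,1); (0,1,2); (0,2,2); (1,0,0); (1,0,1); (1,0,2); (1,1,1); (1,1,2); (1,2,2)
target (0,0,0) ∈ {TSO,PSO}

SC:no TSO:yes PSO:yes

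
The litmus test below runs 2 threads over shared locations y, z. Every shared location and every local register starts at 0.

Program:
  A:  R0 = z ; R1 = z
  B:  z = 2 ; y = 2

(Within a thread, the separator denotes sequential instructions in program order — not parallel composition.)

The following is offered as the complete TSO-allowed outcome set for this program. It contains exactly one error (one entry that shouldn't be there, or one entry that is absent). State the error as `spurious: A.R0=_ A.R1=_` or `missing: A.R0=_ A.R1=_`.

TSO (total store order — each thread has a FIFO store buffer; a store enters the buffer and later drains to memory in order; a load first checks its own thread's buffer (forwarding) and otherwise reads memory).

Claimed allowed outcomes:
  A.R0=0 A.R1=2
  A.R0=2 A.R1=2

missing: A.R0=0 A.R1=0

outcome vector order: (A.R0,A.R1)
under TSO → 00, 02, 22
TSO∖claimed = {00}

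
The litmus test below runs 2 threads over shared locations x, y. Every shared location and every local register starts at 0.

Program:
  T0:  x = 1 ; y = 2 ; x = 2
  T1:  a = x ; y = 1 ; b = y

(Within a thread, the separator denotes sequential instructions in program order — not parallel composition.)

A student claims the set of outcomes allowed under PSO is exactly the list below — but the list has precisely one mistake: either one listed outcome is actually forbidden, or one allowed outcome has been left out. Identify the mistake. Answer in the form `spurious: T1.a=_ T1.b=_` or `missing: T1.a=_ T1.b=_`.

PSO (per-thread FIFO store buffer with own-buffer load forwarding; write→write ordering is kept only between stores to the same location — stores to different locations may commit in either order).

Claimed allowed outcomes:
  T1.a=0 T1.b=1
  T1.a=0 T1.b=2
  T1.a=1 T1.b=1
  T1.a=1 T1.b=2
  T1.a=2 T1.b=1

missing: T1.a=2 T1.b=2

outcome vector order: (T1.a,T1.b)
[PSO] allowed = {01; 02; 11; 12; 21; 22}
PSO∖claimed = {22}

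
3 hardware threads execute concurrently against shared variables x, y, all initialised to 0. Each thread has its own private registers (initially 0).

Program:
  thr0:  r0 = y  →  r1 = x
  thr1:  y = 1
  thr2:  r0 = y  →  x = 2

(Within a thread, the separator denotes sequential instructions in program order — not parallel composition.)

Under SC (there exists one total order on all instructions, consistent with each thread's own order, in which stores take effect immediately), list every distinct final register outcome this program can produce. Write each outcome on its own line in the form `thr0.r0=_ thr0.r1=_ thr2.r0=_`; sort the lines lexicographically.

thr0.r0=0 thr0.r1=0 thr2.r0=0
thr0.r0=0 thr0.r1=0 thr2.r0=1
thr0.r0=0 thr0.r1=2 thr2.r0=0
thr0.r0=0 thr0.r1=2 thr2.r0=1
thr0.r0=1 thr0.r1=0 thr2.r0=0
thr0.r0=1 thr0.r1=0 thr2.r0=1
thr0.r0=1 thr0.r1=2 thr2.r0=0
thr0.r0=1 thr0.r1=2 thr2.r0=1

outcome vector order: (thr0.r0,thr0.r1,thr2.r0)
|SC outcomes| = 8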